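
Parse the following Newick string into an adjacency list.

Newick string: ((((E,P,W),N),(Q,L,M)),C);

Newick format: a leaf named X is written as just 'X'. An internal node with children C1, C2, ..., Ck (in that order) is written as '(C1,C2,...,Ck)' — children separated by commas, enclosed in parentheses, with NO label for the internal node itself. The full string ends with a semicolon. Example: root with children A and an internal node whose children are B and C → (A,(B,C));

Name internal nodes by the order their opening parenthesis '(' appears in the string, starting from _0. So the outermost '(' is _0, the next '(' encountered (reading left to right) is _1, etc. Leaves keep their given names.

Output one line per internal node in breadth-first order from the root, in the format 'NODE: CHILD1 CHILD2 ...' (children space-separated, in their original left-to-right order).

Answer: _0: _1 C
_1: _2 _4
_2: _3 N
_4: Q L M
_3: E P W

Derivation:
Input: ((((E,P,W),N),(Q,L,M)),C);
Scanning left-to-right, naming '(' by encounter order:
  pos 0: '(' -> open internal node _0 (depth 1)
  pos 1: '(' -> open internal node _1 (depth 2)
  pos 2: '(' -> open internal node _2 (depth 3)
  pos 3: '(' -> open internal node _3 (depth 4)
  pos 9: ')' -> close internal node _3 (now at depth 3)
  pos 12: ')' -> close internal node _2 (now at depth 2)
  pos 14: '(' -> open internal node _4 (depth 3)
  pos 20: ')' -> close internal node _4 (now at depth 2)
  pos 21: ')' -> close internal node _1 (now at depth 1)
  pos 24: ')' -> close internal node _0 (now at depth 0)
Total internal nodes: 5
BFS adjacency from root:
  _0: _1 C
  _1: _2 _4
  _2: _3 N
  _4: Q L M
  _3: E P W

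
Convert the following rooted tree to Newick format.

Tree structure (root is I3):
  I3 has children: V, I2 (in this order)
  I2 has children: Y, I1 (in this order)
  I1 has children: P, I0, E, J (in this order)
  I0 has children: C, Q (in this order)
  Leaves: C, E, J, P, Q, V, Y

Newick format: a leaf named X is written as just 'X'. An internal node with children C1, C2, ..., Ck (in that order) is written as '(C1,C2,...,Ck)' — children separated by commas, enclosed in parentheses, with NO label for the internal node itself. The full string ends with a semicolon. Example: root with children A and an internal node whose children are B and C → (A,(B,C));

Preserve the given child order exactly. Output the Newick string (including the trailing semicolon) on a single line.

internal I3 with children ['V', 'I2']
  leaf 'V' → 'V'
  internal I2 with children ['Y', 'I1']
    leaf 'Y' → 'Y'
    internal I1 with children ['P', 'I0', 'E', 'J']
      leaf 'P' → 'P'
      internal I0 with children ['C', 'Q']
        leaf 'C' → 'C'
        leaf 'Q' → 'Q'
      → '(C,Q)'
      leaf 'E' → 'E'
      leaf 'J' → 'J'
    → '(P,(C,Q),E,J)'
  → '(Y,(P,(C,Q),E,J))'
→ '(V,(Y,(P,(C,Q),E,J)))'
Final: (V,(Y,(P,(C,Q),E,J)));

Answer: (V,(Y,(P,(C,Q),E,J)));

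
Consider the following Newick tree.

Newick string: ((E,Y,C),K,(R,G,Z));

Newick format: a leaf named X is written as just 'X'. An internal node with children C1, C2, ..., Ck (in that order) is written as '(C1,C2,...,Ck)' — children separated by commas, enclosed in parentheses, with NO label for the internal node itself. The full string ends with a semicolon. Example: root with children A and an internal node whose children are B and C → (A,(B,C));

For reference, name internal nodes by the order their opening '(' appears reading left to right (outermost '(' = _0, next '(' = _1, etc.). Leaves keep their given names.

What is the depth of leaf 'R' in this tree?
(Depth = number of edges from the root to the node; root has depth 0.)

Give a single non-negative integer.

Newick: ((E,Y,C),K,(R,G,Z));
Naming internals by '(' encounter order: outermost '(' = _0, next = _1, ...
Query node: R
Path from root: _0 -> _2 -> R
Depth of R: 2 (number of edges from root)

Answer: 2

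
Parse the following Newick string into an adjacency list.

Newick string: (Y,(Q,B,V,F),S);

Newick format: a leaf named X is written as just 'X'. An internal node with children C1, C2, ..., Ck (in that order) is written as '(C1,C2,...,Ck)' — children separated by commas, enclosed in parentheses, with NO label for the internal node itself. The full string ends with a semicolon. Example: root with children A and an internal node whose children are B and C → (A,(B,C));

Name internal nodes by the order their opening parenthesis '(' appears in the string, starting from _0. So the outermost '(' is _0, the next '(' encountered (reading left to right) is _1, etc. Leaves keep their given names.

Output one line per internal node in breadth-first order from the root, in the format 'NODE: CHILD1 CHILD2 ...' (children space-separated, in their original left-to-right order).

Input: (Y,(Q,B,V,F),S);
Scanning left-to-right, naming '(' by encounter order:
  pos 0: '(' -> open internal node _0 (depth 1)
  pos 3: '(' -> open internal node _1 (depth 2)
  pos 11: ')' -> close internal node _1 (now at depth 1)
  pos 14: ')' -> close internal node _0 (now at depth 0)
Total internal nodes: 2
BFS adjacency from root:
  _0: Y _1 S
  _1: Q B V F

Answer: _0: Y _1 S
_1: Q B V F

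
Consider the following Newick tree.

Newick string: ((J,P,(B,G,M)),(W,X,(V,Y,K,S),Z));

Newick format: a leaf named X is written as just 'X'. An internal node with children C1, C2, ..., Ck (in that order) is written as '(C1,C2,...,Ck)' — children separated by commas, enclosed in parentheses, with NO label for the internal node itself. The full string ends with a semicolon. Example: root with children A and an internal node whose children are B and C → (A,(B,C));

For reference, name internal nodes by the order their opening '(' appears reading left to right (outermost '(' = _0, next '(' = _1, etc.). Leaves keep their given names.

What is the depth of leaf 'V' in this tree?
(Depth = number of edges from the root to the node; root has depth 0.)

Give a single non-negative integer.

Newick: ((J,P,(B,G,M)),(W,X,(V,Y,K,S),Z));
Naming internals by '(' encounter order: outermost '(' = _0, next = _1, ...
Query node: V
Path from root: _0 -> _3 -> _4 -> V
Depth of V: 3 (number of edges from root)

Answer: 3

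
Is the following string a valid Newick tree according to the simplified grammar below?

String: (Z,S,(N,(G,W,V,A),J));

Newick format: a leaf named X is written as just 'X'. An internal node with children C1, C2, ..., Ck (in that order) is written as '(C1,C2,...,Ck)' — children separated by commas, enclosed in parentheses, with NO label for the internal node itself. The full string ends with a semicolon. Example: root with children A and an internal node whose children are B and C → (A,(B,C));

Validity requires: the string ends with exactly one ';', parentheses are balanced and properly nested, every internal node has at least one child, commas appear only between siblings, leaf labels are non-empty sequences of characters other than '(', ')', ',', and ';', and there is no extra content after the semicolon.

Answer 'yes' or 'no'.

Input: (Z,S,(N,(G,W,V,A),J));
Paren balance: 3 '(' vs 3 ')' OK
Ends with single ';': True
Full parse: OK
Valid: True

Answer: yes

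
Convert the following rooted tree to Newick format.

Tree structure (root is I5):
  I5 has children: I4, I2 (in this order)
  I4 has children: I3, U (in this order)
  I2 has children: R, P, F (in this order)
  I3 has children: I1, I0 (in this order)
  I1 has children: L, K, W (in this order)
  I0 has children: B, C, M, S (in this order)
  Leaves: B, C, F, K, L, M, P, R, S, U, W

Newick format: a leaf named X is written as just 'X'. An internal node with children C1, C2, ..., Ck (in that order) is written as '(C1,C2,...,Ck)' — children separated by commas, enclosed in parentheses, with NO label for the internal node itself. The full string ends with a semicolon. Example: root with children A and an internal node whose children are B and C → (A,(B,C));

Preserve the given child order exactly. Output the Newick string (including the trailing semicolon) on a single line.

Answer: ((((L,K,W),(B,C,M,S)),U),(R,P,F));

Derivation:
internal I5 with children ['I4', 'I2']
  internal I4 with children ['I3', 'U']
    internal I3 with children ['I1', 'I0']
      internal I1 with children ['L', 'K', 'W']
        leaf 'L' → 'L'
        leaf 'K' → 'K'
        leaf 'W' → 'W'
      → '(L,K,W)'
      internal I0 with children ['B', 'C', 'M', 'S']
        leaf 'B' → 'B'
        leaf 'C' → 'C'
        leaf 'M' → 'M'
        leaf 'S' → 'S'
      → '(B,C,M,S)'
    → '((L,K,W),(B,C,M,S))'
    leaf 'U' → 'U'
  → '(((L,K,W),(B,C,M,S)),U)'
  internal I2 with children ['R', 'P', 'F']
    leaf 'R' → 'R'
    leaf 'P' → 'P'
    leaf 'F' → 'F'
  → '(R,P,F)'
→ '((((L,K,W),(B,C,M,S)),U),(R,P,F))'
Final: ((((L,K,W),(B,C,M,S)),U),(R,P,F));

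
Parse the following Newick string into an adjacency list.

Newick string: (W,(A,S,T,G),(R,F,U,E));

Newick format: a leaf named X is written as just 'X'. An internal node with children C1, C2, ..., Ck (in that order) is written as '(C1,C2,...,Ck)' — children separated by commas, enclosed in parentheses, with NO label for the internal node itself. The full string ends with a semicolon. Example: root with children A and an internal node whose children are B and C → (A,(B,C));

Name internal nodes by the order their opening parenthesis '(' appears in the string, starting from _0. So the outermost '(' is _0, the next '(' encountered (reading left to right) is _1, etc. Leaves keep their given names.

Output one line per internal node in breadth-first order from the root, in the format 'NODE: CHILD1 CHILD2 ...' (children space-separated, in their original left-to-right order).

Answer: _0: W _1 _2
_1: A S T G
_2: R F U E

Derivation:
Input: (W,(A,S,T,G),(R,F,U,E));
Scanning left-to-right, naming '(' by encounter order:
  pos 0: '(' -> open internal node _0 (depth 1)
  pos 3: '(' -> open internal node _1 (depth 2)
  pos 11: ')' -> close internal node _1 (now at depth 1)
  pos 13: '(' -> open internal node _2 (depth 2)
  pos 21: ')' -> close internal node _2 (now at depth 1)
  pos 22: ')' -> close internal node _0 (now at depth 0)
Total internal nodes: 3
BFS adjacency from root:
  _0: W _1 _2
  _1: A S T G
  _2: R F U E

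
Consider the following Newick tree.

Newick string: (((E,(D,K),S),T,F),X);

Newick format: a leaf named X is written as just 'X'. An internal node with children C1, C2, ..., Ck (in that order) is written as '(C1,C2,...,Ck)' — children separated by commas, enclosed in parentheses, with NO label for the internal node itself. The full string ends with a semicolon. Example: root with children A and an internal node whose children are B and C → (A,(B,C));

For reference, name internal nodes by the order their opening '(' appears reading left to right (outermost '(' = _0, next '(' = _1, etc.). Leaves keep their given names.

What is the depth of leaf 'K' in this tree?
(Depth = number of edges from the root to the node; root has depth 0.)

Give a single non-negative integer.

Answer: 4

Derivation:
Newick: (((E,(D,K),S),T,F),X);
Naming internals by '(' encounter order: outermost '(' = _0, next = _1, ...
Query node: K
Path from root: _0 -> _1 -> _2 -> _3 -> K
Depth of K: 4 (number of edges from root)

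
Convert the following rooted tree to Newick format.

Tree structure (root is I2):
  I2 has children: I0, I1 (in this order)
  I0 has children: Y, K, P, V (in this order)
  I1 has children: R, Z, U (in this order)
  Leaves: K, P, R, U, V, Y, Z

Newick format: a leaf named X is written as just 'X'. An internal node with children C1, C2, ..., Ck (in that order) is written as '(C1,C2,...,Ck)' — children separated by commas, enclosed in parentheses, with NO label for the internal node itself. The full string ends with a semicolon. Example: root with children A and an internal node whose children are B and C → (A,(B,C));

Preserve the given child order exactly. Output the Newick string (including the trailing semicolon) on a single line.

Answer: ((Y,K,P,V),(R,Z,U));

Derivation:
internal I2 with children ['I0', 'I1']
  internal I0 with children ['Y', 'K', 'P', 'V']
    leaf 'Y' → 'Y'
    leaf 'K' → 'K'
    leaf 'P' → 'P'
    leaf 'V' → 'V'
  → '(Y,K,P,V)'
  internal I1 with children ['R', 'Z', 'U']
    leaf 'R' → 'R'
    leaf 'Z' → 'Z'
    leaf 'U' → 'U'
  → '(R,Z,U)'
→ '((Y,K,P,V),(R,Z,U))'
Final: ((Y,K,P,V),(R,Z,U));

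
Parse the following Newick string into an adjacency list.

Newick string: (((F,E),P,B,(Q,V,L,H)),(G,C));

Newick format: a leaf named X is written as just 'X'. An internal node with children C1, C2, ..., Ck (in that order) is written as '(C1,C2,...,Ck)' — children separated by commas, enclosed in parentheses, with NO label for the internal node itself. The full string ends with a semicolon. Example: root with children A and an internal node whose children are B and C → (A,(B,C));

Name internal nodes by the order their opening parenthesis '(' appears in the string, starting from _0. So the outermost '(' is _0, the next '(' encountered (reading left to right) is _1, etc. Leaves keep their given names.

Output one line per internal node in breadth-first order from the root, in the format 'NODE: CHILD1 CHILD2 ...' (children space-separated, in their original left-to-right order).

Answer: _0: _1 _4
_1: _2 P B _3
_4: G C
_2: F E
_3: Q V L H

Derivation:
Input: (((F,E),P,B,(Q,V,L,H)),(G,C));
Scanning left-to-right, naming '(' by encounter order:
  pos 0: '(' -> open internal node _0 (depth 1)
  pos 1: '(' -> open internal node _1 (depth 2)
  pos 2: '(' -> open internal node _2 (depth 3)
  pos 6: ')' -> close internal node _2 (now at depth 2)
  pos 12: '(' -> open internal node _3 (depth 3)
  pos 20: ')' -> close internal node _3 (now at depth 2)
  pos 21: ')' -> close internal node _1 (now at depth 1)
  pos 23: '(' -> open internal node _4 (depth 2)
  pos 27: ')' -> close internal node _4 (now at depth 1)
  pos 28: ')' -> close internal node _0 (now at depth 0)
Total internal nodes: 5
BFS adjacency from root:
  _0: _1 _4
  _1: _2 P B _3
  _4: G C
  _2: F E
  _3: Q V L H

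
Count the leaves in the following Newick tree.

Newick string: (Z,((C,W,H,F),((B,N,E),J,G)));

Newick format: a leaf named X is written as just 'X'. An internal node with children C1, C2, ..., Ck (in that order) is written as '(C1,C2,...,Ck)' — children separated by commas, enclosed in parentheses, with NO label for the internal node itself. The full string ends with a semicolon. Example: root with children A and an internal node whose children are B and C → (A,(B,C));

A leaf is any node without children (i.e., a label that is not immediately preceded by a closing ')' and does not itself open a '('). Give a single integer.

Answer: 10

Derivation:
Newick: (Z,((C,W,H,F),((B,N,E),J,G)));
Scan left-to-right; a leaf is any maximal label run not followed by '(':
  pos 1: leaf 'Z' → count = 1
  pos 5: leaf 'C' → count = 2
  pos 7: leaf 'W' → count = 3
  pos 9: leaf 'H' → count = 4
  pos 11: leaf 'F' → count = 5
  pos 16: leaf 'B' → count = 6
  pos 18: leaf 'N' → count = 7
  pos 20: leaf 'E' → count = 8
  pos 23: leaf 'J' → count = 9
  pos 25: leaf 'G' → count = 10
Total leaves: 10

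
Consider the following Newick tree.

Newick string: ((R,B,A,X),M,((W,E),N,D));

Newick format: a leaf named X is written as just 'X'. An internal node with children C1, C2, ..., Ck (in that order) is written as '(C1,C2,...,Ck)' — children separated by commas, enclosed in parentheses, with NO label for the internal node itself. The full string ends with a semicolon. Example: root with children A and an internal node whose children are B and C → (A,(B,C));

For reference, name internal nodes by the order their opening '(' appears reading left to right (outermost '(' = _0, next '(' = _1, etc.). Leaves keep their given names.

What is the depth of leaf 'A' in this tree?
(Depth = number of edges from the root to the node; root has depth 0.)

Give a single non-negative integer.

Answer: 2

Derivation:
Newick: ((R,B,A,X),M,((W,E),N,D));
Naming internals by '(' encounter order: outermost '(' = _0, next = _1, ...
Query node: A
Path from root: _0 -> _1 -> A
Depth of A: 2 (number of edges from root)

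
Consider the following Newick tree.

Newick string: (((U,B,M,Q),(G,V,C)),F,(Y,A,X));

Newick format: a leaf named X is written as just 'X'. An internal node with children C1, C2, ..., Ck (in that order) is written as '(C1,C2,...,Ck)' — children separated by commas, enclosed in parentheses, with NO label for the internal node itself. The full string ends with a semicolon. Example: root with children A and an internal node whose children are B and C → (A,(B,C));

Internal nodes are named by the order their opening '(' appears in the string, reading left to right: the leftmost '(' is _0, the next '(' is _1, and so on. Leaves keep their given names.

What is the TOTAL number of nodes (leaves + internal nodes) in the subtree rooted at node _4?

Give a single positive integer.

Newick: (((U,B,M,Q),(G,V,C)),F,(Y,A,X));
Locate _4: it is the '(' at position 23 (the 5th '(' reading left to right).
Query: subtree rooted at _4
_4: subtree_size = 1 + 3
  Y: subtree_size = 1 + 0
  A: subtree_size = 1 + 0
  X: subtree_size = 1 + 0
Total subtree size of _4: 4

Answer: 4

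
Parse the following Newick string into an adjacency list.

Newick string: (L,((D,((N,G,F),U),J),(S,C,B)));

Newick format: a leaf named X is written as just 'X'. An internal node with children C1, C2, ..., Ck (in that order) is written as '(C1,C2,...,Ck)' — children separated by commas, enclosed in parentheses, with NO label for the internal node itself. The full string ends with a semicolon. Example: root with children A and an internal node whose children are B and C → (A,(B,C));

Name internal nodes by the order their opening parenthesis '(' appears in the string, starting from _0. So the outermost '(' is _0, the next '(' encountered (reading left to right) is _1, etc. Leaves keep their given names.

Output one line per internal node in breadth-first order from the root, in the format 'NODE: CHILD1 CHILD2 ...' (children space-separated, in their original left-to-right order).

Input: (L,((D,((N,G,F),U),J),(S,C,B)));
Scanning left-to-right, naming '(' by encounter order:
  pos 0: '(' -> open internal node _0 (depth 1)
  pos 3: '(' -> open internal node _1 (depth 2)
  pos 4: '(' -> open internal node _2 (depth 3)
  pos 7: '(' -> open internal node _3 (depth 4)
  pos 8: '(' -> open internal node _4 (depth 5)
  pos 14: ')' -> close internal node _4 (now at depth 4)
  pos 17: ')' -> close internal node _3 (now at depth 3)
  pos 20: ')' -> close internal node _2 (now at depth 2)
  pos 22: '(' -> open internal node _5 (depth 3)
  pos 28: ')' -> close internal node _5 (now at depth 2)
  pos 29: ')' -> close internal node _1 (now at depth 1)
  pos 30: ')' -> close internal node _0 (now at depth 0)
Total internal nodes: 6
BFS adjacency from root:
  _0: L _1
  _1: _2 _5
  _2: D _3 J
  _5: S C B
  _3: _4 U
  _4: N G F

Answer: _0: L _1
_1: _2 _5
_2: D _3 J
_5: S C B
_3: _4 U
_4: N G F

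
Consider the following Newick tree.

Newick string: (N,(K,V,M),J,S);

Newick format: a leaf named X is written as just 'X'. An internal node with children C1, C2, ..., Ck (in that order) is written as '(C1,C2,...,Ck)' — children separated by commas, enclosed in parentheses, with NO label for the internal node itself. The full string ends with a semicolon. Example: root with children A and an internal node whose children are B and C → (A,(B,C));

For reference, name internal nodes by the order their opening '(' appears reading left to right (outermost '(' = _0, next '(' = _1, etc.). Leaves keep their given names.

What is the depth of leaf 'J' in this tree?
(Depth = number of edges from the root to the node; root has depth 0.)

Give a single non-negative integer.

Answer: 1

Derivation:
Newick: (N,(K,V,M),J,S);
Naming internals by '(' encounter order: outermost '(' = _0, next = _1, ...
Query node: J
Path from root: _0 -> J
Depth of J: 1 (number of edges from root)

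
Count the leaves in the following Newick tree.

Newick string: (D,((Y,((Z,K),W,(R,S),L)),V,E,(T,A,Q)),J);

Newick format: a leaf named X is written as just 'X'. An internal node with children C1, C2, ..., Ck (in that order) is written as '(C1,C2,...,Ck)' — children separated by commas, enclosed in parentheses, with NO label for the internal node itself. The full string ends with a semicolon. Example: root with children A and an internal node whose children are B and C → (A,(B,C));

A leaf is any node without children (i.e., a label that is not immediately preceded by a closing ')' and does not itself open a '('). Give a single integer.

Newick: (D,((Y,((Z,K),W,(R,S),L)),V,E,(T,A,Q)),J);
Scan left-to-right; a leaf is any maximal label run not followed by '(':
  pos 1: leaf 'D' → count = 1
  pos 5: leaf 'Y' → count = 2
  pos 9: leaf 'Z' → count = 3
  pos 11: leaf 'K' → count = 4
  pos 14: leaf 'W' → count = 5
  pos 17: leaf 'R' → count = 6
  pos 19: leaf 'S' → count = 7
  pos 22: leaf 'L' → count = 8
  pos 26: leaf 'V' → count = 9
  pos 28: leaf 'E' → count = 10
  pos 31: leaf 'T' → count = 11
  pos 33: leaf 'A' → count = 12
  pos 35: leaf 'Q' → count = 13
  pos 39: leaf 'J' → count = 14
Total leaves: 14

Answer: 14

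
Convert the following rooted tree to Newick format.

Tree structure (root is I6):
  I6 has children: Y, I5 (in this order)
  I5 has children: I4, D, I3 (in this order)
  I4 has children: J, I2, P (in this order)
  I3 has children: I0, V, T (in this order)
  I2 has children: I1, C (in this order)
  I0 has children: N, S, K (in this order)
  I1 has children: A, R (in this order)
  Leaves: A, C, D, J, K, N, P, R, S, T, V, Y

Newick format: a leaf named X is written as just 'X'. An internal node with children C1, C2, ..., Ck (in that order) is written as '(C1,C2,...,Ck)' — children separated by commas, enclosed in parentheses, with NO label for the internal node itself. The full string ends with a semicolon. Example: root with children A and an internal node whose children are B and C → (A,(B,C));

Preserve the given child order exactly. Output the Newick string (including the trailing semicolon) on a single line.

Answer: (Y,((J,((A,R),C),P),D,((N,S,K),V,T)));

Derivation:
internal I6 with children ['Y', 'I5']
  leaf 'Y' → 'Y'
  internal I5 with children ['I4', 'D', 'I3']
    internal I4 with children ['J', 'I2', 'P']
      leaf 'J' → 'J'
      internal I2 with children ['I1', 'C']
        internal I1 with children ['A', 'R']
          leaf 'A' → 'A'
          leaf 'R' → 'R'
        → '(A,R)'
        leaf 'C' → 'C'
      → '((A,R),C)'
      leaf 'P' → 'P'
    → '(J,((A,R),C),P)'
    leaf 'D' → 'D'
    internal I3 with children ['I0', 'V', 'T']
      internal I0 with children ['N', 'S', 'K']
        leaf 'N' → 'N'
        leaf 'S' → 'S'
        leaf 'K' → 'K'
      → '(N,S,K)'
      leaf 'V' → 'V'
      leaf 'T' → 'T'
    → '((N,S,K),V,T)'
  → '((J,((A,R),C),P),D,((N,S,K),V,T))'
→ '(Y,((J,((A,R),C),P),D,((N,S,K),V,T)))'
Final: (Y,((J,((A,R),C),P),D,((N,S,K),V,T)));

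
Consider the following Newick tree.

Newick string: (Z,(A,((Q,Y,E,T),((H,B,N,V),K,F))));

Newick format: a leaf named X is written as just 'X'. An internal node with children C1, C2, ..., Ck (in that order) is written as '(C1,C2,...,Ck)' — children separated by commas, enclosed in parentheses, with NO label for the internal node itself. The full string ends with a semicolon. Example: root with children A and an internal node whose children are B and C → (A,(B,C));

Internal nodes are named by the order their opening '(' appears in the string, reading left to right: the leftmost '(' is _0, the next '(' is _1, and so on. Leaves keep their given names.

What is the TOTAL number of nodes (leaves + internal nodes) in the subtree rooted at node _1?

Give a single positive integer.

Answer: 16

Derivation:
Newick: (Z,(A,((Q,Y,E,T),((H,B,N,V),K,F))));
Locate _1: it is the '(' at position 3 (the 2nd '(' reading left to right).
Query: subtree rooted at _1
_1: subtree_size = 1 + 15
  A: subtree_size = 1 + 0
  _2: subtree_size = 1 + 13
    _3: subtree_size = 1 + 4
      Q: subtree_size = 1 + 0
      Y: subtree_size = 1 + 0
      E: subtree_size = 1 + 0
      T: subtree_size = 1 + 0
    _4: subtree_size = 1 + 7
      _5: subtree_size = 1 + 4
        H: subtree_size = 1 + 0
        B: subtree_size = 1 + 0
        N: subtree_size = 1 + 0
        V: subtree_size = 1 + 0
      K: subtree_size = 1 + 0
      F: subtree_size = 1 + 0
Total subtree size of _1: 16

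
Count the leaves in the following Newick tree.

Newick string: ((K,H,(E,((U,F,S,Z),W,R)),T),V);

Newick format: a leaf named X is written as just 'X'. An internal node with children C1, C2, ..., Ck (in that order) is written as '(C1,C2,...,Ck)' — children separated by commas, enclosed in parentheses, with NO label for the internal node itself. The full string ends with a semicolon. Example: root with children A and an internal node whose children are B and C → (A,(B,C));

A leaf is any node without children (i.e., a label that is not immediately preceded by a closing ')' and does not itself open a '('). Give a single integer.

Newick: ((K,H,(E,((U,F,S,Z),W,R)),T),V);
Scan left-to-right; a leaf is any maximal label run not followed by '(':
  pos 2: leaf 'K' → count = 1
  pos 4: leaf 'H' → count = 2
  pos 7: leaf 'E' → count = 3
  pos 11: leaf 'U' → count = 4
  pos 13: leaf 'F' → count = 5
  pos 15: leaf 'S' → count = 6
  pos 17: leaf 'Z' → count = 7
  pos 20: leaf 'W' → count = 8
  pos 22: leaf 'R' → count = 9
  pos 26: leaf 'T' → count = 10
  pos 29: leaf 'V' → count = 11
Total leaves: 11

Answer: 11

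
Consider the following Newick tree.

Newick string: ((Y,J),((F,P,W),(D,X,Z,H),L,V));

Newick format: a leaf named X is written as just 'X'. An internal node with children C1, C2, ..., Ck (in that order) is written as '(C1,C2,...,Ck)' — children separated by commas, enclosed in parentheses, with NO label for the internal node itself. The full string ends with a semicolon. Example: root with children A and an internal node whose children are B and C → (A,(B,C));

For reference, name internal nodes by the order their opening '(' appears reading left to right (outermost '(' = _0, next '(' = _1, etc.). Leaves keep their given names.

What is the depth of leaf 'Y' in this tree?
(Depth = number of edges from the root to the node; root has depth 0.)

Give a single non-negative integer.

Newick: ((Y,J),((F,P,W),(D,X,Z,H),L,V));
Naming internals by '(' encounter order: outermost '(' = _0, next = _1, ...
Query node: Y
Path from root: _0 -> _1 -> Y
Depth of Y: 2 (number of edges from root)

Answer: 2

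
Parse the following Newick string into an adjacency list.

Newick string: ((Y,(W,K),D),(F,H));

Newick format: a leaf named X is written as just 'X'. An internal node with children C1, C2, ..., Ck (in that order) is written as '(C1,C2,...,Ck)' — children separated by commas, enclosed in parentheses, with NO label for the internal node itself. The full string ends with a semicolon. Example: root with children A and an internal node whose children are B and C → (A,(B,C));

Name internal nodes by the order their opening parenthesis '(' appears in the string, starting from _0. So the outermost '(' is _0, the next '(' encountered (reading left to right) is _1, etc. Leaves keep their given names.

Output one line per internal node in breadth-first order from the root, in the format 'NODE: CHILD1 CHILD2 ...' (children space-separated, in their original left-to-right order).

Answer: _0: _1 _3
_1: Y _2 D
_3: F H
_2: W K

Derivation:
Input: ((Y,(W,K),D),(F,H));
Scanning left-to-right, naming '(' by encounter order:
  pos 0: '(' -> open internal node _0 (depth 1)
  pos 1: '(' -> open internal node _1 (depth 2)
  pos 4: '(' -> open internal node _2 (depth 3)
  pos 8: ')' -> close internal node _2 (now at depth 2)
  pos 11: ')' -> close internal node _1 (now at depth 1)
  pos 13: '(' -> open internal node _3 (depth 2)
  pos 17: ')' -> close internal node _3 (now at depth 1)
  pos 18: ')' -> close internal node _0 (now at depth 0)
Total internal nodes: 4
BFS adjacency from root:
  _0: _1 _3
  _1: Y _2 D
  _3: F H
  _2: W K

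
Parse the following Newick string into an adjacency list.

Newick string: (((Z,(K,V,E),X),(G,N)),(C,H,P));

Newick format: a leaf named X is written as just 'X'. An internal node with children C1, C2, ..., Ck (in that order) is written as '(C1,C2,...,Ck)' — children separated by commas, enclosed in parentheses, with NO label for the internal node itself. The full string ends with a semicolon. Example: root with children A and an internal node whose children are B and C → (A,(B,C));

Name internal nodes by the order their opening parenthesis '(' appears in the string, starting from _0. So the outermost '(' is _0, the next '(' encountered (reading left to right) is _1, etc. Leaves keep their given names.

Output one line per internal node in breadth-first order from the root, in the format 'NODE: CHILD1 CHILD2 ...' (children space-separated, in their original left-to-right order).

Input: (((Z,(K,V,E),X),(G,N)),(C,H,P));
Scanning left-to-right, naming '(' by encounter order:
  pos 0: '(' -> open internal node _0 (depth 1)
  pos 1: '(' -> open internal node _1 (depth 2)
  pos 2: '(' -> open internal node _2 (depth 3)
  pos 5: '(' -> open internal node _3 (depth 4)
  pos 11: ')' -> close internal node _3 (now at depth 3)
  pos 14: ')' -> close internal node _2 (now at depth 2)
  pos 16: '(' -> open internal node _4 (depth 3)
  pos 20: ')' -> close internal node _4 (now at depth 2)
  pos 21: ')' -> close internal node _1 (now at depth 1)
  pos 23: '(' -> open internal node _5 (depth 2)
  pos 29: ')' -> close internal node _5 (now at depth 1)
  pos 30: ')' -> close internal node _0 (now at depth 0)
Total internal nodes: 6
BFS adjacency from root:
  _0: _1 _5
  _1: _2 _4
  _5: C H P
  _2: Z _3 X
  _4: G N
  _3: K V E

Answer: _0: _1 _5
_1: _2 _4
_5: C H P
_2: Z _3 X
_4: G N
_3: K V E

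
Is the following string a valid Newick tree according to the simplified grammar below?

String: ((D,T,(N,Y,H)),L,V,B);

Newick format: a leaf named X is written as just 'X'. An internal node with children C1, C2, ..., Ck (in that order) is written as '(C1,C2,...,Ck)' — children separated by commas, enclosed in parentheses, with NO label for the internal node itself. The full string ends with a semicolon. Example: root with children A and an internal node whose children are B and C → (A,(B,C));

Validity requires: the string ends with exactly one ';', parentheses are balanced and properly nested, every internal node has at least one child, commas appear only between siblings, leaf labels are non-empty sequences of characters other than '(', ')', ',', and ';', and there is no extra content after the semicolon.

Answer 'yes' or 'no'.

Input: ((D,T,(N,Y,H)),L,V,B);
Paren balance: 3 '(' vs 3 ')' OK
Ends with single ';': True
Full parse: OK
Valid: True

Answer: yes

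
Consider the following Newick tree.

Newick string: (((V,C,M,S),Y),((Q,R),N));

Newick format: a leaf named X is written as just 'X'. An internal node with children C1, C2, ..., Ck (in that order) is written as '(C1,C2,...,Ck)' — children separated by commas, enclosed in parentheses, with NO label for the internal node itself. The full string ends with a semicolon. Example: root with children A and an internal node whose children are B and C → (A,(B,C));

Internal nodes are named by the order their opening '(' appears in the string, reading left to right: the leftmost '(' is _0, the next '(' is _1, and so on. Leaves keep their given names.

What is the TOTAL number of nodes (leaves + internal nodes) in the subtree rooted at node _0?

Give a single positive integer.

Answer: 13

Derivation:
Newick: (((V,C,M,S),Y),((Q,R),N));
Locate _0: it is the '(' at position 0 (the 1st '(' reading left to right).
Query: subtree rooted at _0
_0: subtree_size = 1 + 12
  _1: subtree_size = 1 + 6
    _2: subtree_size = 1 + 4
      V: subtree_size = 1 + 0
      C: subtree_size = 1 + 0
      M: subtree_size = 1 + 0
      S: subtree_size = 1 + 0
    Y: subtree_size = 1 + 0
  _3: subtree_size = 1 + 4
    _4: subtree_size = 1 + 2
      Q: subtree_size = 1 + 0
      R: subtree_size = 1 + 0
    N: subtree_size = 1 + 0
Total subtree size of _0: 13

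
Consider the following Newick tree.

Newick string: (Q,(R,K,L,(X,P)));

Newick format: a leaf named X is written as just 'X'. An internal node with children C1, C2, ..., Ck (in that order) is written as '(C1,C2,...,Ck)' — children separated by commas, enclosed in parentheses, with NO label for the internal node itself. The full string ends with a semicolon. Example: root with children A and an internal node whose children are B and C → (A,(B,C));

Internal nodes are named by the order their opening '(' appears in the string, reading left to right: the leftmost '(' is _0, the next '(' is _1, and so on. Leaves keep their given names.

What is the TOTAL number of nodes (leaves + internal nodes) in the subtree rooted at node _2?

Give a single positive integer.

Answer: 3

Derivation:
Newick: (Q,(R,K,L,(X,P)));
Locate _2: it is the '(' at position 10 (the 3rd '(' reading left to right).
Query: subtree rooted at _2
_2: subtree_size = 1 + 2
  X: subtree_size = 1 + 0
  P: subtree_size = 1 + 0
Total subtree size of _2: 3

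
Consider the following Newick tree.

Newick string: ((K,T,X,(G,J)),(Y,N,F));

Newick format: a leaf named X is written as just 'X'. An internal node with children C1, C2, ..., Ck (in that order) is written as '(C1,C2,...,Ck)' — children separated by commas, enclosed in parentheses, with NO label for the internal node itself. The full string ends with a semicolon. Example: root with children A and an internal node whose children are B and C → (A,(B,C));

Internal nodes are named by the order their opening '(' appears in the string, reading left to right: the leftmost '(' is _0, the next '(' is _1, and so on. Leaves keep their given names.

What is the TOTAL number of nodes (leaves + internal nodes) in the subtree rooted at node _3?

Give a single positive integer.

Newick: ((K,T,X,(G,J)),(Y,N,F));
Locate _3: it is the '(' at position 15 (the 4th '(' reading left to right).
Query: subtree rooted at _3
_3: subtree_size = 1 + 3
  Y: subtree_size = 1 + 0
  N: subtree_size = 1 + 0
  F: subtree_size = 1 + 0
Total subtree size of _3: 4

Answer: 4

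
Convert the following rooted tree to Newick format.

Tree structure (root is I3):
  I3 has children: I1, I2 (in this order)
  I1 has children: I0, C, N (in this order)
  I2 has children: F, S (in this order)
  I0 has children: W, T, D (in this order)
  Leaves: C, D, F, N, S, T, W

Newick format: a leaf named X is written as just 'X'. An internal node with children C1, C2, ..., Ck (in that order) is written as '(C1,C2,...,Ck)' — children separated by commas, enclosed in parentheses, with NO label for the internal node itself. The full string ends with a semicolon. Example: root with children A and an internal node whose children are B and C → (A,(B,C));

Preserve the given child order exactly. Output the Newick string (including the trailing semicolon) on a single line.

Answer: (((W,T,D),C,N),(F,S));

Derivation:
internal I3 with children ['I1', 'I2']
  internal I1 with children ['I0', 'C', 'N']
    internal I0 with children ['W', 'T', 'D']
      leaf 'W' → 'W'
      leaf 'T' → 'T'
      leaf 'D' → 'D'
    → '(W,T,D)'
    leaf 'C' → 'C'
    leaf 'N' → 'N'
  → '((W,T,D),C,N)'
  internal I2 with children ['F', 'S']
    leaf 'F' → 'F'
    leaf 'S' → 'S'
  → '(F,S)'
→ '(((W,T,D),C,N),(F,S))'
Final: (((W,T,D),C,N),(F,S));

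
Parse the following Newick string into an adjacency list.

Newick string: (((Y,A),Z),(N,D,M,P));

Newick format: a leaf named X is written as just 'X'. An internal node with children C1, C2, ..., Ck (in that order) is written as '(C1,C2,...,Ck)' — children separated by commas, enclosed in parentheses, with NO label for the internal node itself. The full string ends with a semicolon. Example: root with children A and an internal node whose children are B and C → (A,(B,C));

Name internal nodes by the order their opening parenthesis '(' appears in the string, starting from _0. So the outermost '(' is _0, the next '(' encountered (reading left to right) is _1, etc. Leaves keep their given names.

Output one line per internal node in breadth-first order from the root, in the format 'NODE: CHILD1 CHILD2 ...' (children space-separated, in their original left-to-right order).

Input: (((Y,A),Z),(N,D,M,P));
Scanning left-to-right, naming '(' by encounter order:
  pos 0: '(' -> open internal node _0 (depth 1)
  pos 1: '(' -> open internal node _1 (depth 2)
  pos 2: '(' -> open internal node _2 (depth 3)
  pos 6: ')' -> close internal node _2 (now at depth 2)
  pos 9: ')' -> close internal node _1 (now at depth 1)
  pos 11: '(' -> open internal node _3 (depth 2)
  pos 19: ')' -> close internal node _3 (now at depth 1)
  pos 20: ')' -> close internal node _0 (now at depth 0)
Total internal nodes: 4
BFS adjacency from root:
  _0: _1 _3
  _1: _2 Z
  _3: N D M P
  _2: Y A

Answer: _0: _1 _3
_1: _2 Z
_3: N D M P
_2: Y A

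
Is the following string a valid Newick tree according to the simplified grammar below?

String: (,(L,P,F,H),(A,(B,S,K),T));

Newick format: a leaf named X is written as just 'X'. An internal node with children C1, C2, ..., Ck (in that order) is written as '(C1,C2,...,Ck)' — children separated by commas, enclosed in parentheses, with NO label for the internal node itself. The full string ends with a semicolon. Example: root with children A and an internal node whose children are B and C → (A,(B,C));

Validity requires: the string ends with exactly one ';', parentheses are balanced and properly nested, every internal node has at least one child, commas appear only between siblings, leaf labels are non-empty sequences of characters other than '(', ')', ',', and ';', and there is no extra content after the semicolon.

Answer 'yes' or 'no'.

Input: (,(L,P,F,H),(A,(B,S,K),T));
Paren balance: 4 '(' vs 4 ')' OK
Ends with single ';': True
Full parse: FAILS (empty leaf label at pos 1)
Valid: False

Answer: no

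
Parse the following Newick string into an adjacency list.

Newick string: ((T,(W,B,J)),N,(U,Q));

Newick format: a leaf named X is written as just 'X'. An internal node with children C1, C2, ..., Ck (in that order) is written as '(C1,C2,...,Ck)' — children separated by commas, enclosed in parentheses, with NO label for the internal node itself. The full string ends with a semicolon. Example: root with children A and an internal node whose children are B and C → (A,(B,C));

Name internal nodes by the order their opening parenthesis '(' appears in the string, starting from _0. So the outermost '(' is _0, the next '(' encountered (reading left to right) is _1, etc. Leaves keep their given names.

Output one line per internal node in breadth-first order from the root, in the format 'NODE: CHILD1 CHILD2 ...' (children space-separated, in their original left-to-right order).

Input: ((T,(W,B,J)),N,(U,Q));
Scanning left-to-right, naming '(' by encounter order:
  pos 0: '(' -> open internal node _0 (depth 1)
  pos 1: '(' -> open internal node _1 (depth 2)
  pos 4: '(' -> open internal node _2 (depth 3)
  pos 10: ')' -> close internal node _2 (now at depth 2)
  pos 11: ')' -> close internal node _1 (now at depth 1)
  pos 15: '(' -> open internal node _3 (depth 2)
  pos 19: ')' -> close internal node _3 (now at depth 1)
  pos 20: ')' -> close internal node _0 (now at depth 0)
Total internal nodes: 4
BFS adjacency from root:
  _0: _1 N _3
  _1: T _2
  _3: U Q
  _2: W B J

Answer: _0: _1 N _3
_1: T _2
_3: U Q
_2: W B J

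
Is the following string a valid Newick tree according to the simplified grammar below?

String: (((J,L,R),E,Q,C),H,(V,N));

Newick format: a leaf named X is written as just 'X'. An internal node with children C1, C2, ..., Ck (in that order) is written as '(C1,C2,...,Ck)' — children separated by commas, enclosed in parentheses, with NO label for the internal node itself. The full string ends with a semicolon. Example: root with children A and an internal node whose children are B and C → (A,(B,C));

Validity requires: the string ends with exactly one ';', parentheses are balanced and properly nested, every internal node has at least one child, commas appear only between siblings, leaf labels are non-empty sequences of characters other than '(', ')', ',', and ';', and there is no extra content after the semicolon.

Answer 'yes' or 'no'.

Answer: yes

Derivation:
Input: (((J,L,R),E,Q,C),H,(V,N));
Paren balance: 4 '(' vs 4 ')' OK
Ends with single ';': True
Full parse: OK
Valid: True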